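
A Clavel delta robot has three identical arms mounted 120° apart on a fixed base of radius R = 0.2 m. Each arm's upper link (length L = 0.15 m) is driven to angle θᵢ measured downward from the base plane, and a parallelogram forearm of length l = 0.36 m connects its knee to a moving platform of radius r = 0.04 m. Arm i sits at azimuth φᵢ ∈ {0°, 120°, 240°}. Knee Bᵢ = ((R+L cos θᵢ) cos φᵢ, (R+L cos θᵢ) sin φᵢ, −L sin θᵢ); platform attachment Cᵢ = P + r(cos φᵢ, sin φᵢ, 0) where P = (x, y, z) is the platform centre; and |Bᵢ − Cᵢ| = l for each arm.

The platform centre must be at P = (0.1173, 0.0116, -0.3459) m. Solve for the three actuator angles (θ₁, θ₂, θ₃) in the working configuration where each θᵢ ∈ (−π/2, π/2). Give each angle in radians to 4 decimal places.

θ₁ = 0.2620, θ₂ = 1.1344, θ₃ = 1.2215

rotate P by −φ1: (0.1173, 0.0116, -0.3459)
  A cos θ + B sin θ = C:  0.0427·cos θ + -0.3459·sin θ = -0.0483
  θ1 = atan2(B,A) + arccos(C/0.3485) = 0.2620
arm 2 (φ=120.0°): x'=-0.0486, y'=-0.1074
  e−x'=0.2086;  (l²−L²−(e−x')²−y'²−z²)/2L = -0.2253
  √(A²+B²)=0.4039;  θ2 = -1.0281+2.1625 ≈ 1.1344
arm 3 (φ=240.0°): x'=-0.0687, y'=0.0958
  A cos θ + B sin θ = C:  0.2287·cos θ + -0.3459·sin θ = -0.2467
  γ=atan2(-0.3459,0.2287)=-0.9866;  ψ=arccos(-0.5950)=2.2081;  θ3=γ+ψ≈1.2215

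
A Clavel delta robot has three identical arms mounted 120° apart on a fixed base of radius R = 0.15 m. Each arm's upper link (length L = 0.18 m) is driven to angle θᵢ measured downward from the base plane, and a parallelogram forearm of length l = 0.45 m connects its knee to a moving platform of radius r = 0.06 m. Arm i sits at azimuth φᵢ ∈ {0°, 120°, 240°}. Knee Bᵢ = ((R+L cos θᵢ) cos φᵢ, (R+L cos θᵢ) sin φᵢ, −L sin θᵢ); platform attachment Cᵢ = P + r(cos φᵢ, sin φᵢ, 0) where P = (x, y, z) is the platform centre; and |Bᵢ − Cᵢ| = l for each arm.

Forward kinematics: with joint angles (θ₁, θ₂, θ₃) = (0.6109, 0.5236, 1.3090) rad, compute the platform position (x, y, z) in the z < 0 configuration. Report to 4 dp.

arm 1 at φ=0.0°: ρ1 = 0.2374;  S1 = (0.2374, 0.0000, -0.1032)
arm 2 at φ=120.0°: ρ2 = 0.2459;  S2 = (-0.1229, 0.2129, -0.0900)
arm 3 at φ=240.0°: ρ3 = 0.1366;  S3 = (-0.0683, -0.1183, -0.1739)
subtract pairs → two planes through P
linear system: -0.7208x+0.4259y = 0.0015−0.0265z; -0.6115x+-0.2366y = -0.0182−-0.1412z
Cramer: x(z) = 0.0171-0.1250z;  y(z) = 0.0325-0.2738z
sphere 1 gives Az²+Bz+C=0 with A=1.0906, B=0.2438, C=-0.1422;  B²−4AC=0.6799;  roots -0.4898, 0.2663;  negative root z = -0.4898
x = 0.0783, y = 0.1666

(0.0783, 0.1666, -0.4898)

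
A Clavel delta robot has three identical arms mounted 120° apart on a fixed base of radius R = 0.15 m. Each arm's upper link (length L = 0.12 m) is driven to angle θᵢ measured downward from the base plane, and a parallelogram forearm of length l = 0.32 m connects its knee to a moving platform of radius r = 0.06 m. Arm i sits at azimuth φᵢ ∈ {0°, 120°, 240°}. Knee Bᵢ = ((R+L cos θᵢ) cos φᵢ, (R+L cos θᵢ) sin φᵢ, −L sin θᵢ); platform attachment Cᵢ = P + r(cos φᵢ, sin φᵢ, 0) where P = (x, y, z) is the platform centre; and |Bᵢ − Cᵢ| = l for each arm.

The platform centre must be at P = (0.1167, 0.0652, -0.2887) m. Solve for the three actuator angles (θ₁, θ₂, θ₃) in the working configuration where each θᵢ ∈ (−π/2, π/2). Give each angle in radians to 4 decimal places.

rotate P by −φ1: (0.1167, 0.0652, -0.2887)
  A=-0.0267, B=-0.2887, C=(l²−L²−A²−y'²−z²)/(2L)=-0.0013
  γ=atan2(-0.2887,-0.0267)=-1.6630;  ψ=arccos(-0.0045)=1.5753;  θ1=γ+ψ≈-0.0877
rotate P by −φ2: (-0.0019, -0.1337, -0.2887)
  A cos θ + B sin θ = C:  0.0919·cos θ + -0.2887·sin θ = -0.0902
  θ2 = atan2(B,A) + arccos(C/0.3030) = 0.6106
φ3=240.0° → target in arm frame (-0.1148, 0.0685)
  A=0.2048, B=-0.2887, C=(l²−L²−A²−y'²−z²)/(2L)=-0.1749
  θ3 = atan2(B,A) + arccos(C/0.3540) = 1.1340

θ₁ = -0.0877, θ₂ = 0.6106, θ₃ = 1.1340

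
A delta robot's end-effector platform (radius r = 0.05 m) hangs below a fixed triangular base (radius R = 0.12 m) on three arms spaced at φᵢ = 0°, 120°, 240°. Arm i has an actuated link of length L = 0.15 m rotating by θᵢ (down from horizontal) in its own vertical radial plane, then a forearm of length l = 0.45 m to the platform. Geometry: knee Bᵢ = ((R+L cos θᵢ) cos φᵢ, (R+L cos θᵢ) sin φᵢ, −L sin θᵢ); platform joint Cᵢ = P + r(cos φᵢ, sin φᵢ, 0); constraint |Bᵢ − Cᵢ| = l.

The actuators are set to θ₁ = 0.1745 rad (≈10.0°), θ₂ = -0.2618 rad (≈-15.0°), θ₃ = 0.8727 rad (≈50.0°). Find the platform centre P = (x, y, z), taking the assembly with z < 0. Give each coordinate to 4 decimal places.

φ1=0.0°: virtual centre (0.2177, 0.0000, -0.0260), radius l
centre 2 = (0.2149·cos120.0°, 0.2149·sin120.0°, 0.0388) = (-0.1074, 0.1861, 0.0388)
φ3=240.0°: virtual centre (-0.0832, -0.1441, -0.1149), radius l
|centre ₂|²−|centre ₁|² = -0.0004;  |centre ₃|²−|centre ₁|² = -0.0072
[-0.6503 0.3722 0.1297]·P = -0.0004;  [-0.6019 -0.2882 -0.1777]·P = -0.0072
Cramer: x(z) = 0.0068-0.0699z;  y(z) = 0.0108-0.4707z
sphere 1 gives Az²+Bz+C=0 with A=1.2264, B=0.0714, C=-0.1572;  B²−4AC=0.7763;  roots -0.3883, 0.3301;  negative root z = -0.3883
x = 0.0339, y = 0.1936

(0.0339, 0.1936, -0.3883)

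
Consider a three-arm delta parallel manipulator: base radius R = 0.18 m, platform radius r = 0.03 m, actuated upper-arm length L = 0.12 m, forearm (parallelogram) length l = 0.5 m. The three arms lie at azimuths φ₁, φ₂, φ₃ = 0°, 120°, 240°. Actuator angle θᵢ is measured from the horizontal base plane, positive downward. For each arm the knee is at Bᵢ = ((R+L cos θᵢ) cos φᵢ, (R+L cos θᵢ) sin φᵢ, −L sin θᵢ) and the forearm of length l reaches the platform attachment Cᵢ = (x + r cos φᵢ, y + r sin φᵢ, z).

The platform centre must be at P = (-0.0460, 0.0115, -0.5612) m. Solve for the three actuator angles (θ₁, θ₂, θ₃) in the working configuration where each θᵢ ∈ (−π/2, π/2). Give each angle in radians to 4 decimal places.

φ1=0.0° → target in arm frame (-0.0460, 0.0115)
  A=0.1960, B=-0.5612, C=(l²−L²−A²−y'²−z²)/(2L)=-0.4912
  √(A²+B²)=0.5944;  θ1 = -1.2348+2.5434 ≈ 1.3086
φ2=120.0° → target in arm frame (0.0330, 0.0341)
  e−x'=0.1170;  (l²−L²−(e−x')²−y'²−z²)/2L = -0.3925
  θ2 = atan2(B,A) + arccos(C/0.5733) = 0.9598
rotate P by −φ3: (0.0130, -0.0456, -0.5612)
  e−x'=0.1370;  (l²−L²−(e−x')²−y'²−z²)/2L = -0.4174
  θ3 = atan2(B,A) + arccos(C/0.5777) = 1.0469

θ₁ = 1.3086, θ₂ = 0.9598, θ₃ = 1.0469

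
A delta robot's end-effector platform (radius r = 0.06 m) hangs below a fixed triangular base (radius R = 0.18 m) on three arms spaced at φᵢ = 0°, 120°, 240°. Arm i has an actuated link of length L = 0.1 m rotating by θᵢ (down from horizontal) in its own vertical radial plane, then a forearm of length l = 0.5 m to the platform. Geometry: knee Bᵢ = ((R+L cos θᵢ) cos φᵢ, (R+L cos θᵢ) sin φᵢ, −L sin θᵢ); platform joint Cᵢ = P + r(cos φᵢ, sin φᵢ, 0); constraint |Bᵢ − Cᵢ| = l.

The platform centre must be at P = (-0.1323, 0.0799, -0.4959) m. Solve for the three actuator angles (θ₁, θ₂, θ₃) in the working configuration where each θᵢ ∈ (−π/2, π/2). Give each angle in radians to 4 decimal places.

θ₁ = 1.2219, θ₂ = 0.0875, θ₃ = 0.6985

rotate P by −φ1: (-0.1323, 0.0799, -0.4959)
  e−x'=0.2523;  (l²−L²−(e−x')²−y'²−z²)/2L = -0.3798
  θ1 = atan2(B,A) + arccos(C/0.5564) = 1.2219
rotate P by −φ2: (0.1353, 0.0746, -0.4959)
  A cos θ + B sin θ = C:  -0.0153·cos θ + -0.4959·sin θ = -0.0586
  θ2 = atan2(B,A) + arccos(C/0.4961) = 0.0875
arm 3 (φ=240.0°): x'=-0.0030, y'=-0.1545
  e−x'=0.1230;  (l²−L²−(e−x')²−y'²−z²)/2L = -0.2247
  θ3 = atan2(B,A) + arccos(C/0.5109) = 0.6985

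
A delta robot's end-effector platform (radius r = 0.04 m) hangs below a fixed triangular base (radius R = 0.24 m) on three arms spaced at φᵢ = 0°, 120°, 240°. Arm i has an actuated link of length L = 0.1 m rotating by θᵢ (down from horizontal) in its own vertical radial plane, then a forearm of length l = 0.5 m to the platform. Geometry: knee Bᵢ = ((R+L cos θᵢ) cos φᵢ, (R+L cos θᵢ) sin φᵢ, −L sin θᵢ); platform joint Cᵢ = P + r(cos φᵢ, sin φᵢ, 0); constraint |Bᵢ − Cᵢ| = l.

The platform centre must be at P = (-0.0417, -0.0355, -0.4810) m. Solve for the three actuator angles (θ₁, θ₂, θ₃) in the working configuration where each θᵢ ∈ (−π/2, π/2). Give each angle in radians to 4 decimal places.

θ₁ = 0.9596, θ₂ = 0.7852, θ₃ = 0.4360

arm 1 (φ=0.0°): x'=-0.0417, y'=-0.0355
  A=0.2417, B=-0.4810, C=(l²−L²−A²−y'²−z²)/(2L)=-0.2552
  √(A²+B²)=0.5383;  θ1 = -1.1052+2.0647 ≈ 0.9596
rotate P by −φ2: (-0.0099, 0.0539, -0.4810)
  A cos θ + B sin θ = C:  0.2099·cos θ + -0.4810·sin θ = -0.1916
  θ2 = atan2(B,A) + arccos(C/0.5248) = 0.7852
arm 3 (φ=240.0°): x'=0.0516, y'=-0.0184
  A=0.1484, B=-0.4810, C=(l²−L²−A²−y'²−z²)/(2L)=-0.0686
  θ3 = atan2(B,A) + arccos(C/0.5034) = 0.4360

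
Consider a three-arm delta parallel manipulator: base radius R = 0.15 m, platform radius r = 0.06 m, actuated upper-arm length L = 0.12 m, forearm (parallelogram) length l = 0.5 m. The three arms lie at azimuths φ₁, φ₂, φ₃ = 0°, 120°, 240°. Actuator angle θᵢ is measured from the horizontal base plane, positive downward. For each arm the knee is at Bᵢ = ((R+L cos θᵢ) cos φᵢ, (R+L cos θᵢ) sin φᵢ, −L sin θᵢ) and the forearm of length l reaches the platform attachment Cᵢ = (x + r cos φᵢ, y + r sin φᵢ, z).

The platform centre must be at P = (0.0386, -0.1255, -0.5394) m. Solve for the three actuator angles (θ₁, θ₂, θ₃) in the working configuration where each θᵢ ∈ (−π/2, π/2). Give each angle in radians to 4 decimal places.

arm 1 (φ=0.0°): x'=0.0386, y'=-0.1255
  e−x'=0.0514;  (l²−L²−(e−x')²−y'²−z²)/2L = -0.3073
  γ=atan2(-0.5394,0.0514)=-1.4758;  ψ=arccos(-0.5671)=2.1738;  θ1=γ+ψ≈0.6980
arm 2 (φ=120.0°): x'=-0.1280, y'=0.0293
  A=0.2180, B=-0.5394, C=(l²−L²−A²−y'²−z²)/(2L)=-0.4322
  √(A²+B²)=0.5818;  θ2 = -1.1867+2.4082 ≈ 1.2215
φ3=240.0° → target in arm frame (0.0894, 0.0962)
  A cos θ + B sin θ = C:  0.0006·cos θ + -0.5394·sin θ = -0.2692
  θ3 = atan2(B,A) + arccos(C/0.5394) = 0.5236

θ₁ = 0.6980, θ₂ = 1.2215, θ₃ = 0.5236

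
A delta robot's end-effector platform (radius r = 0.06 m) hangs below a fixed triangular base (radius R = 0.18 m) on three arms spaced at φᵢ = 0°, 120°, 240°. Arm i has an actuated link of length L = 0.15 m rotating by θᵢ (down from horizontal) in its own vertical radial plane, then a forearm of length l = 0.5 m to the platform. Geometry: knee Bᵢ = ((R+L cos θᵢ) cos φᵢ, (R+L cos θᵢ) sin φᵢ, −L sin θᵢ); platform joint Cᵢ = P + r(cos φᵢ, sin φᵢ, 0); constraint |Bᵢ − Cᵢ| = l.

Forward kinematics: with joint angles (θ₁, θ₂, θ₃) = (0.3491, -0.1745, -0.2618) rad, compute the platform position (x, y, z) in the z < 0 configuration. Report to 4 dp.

(-0.0885, -0.0109, -0.4087)

arm 1 at φ=0.0°: e+L cos θ1 = 0.2610;  centre 1 = (0.2610, 0.0000, -0.0513)
φ2=120.0°: virtual centre (-0.1339, 0.2319, 0.0260), radius l
arm 3 at φ=240.0°: e+L cos θ3 = 0.2649;  centre 3 = (-0.1324, -0.2294, 0.0388)
subtract pairs → two planes through P
[-0.7896 0.4637 0.1547]·P = 0.0016;  [-0.7868 -0.4588 0.1803]·P = 0.0009
Cramer: x(z) = -0.0016+0.2126z;  y(z) = 0.0007+0.0284z
sphere 1 gives Az²+Bz+C=0 with A=1.0460, B=-0.0090, C=-0.1784;  B²−4AC=0.7466;  roots -0.4087, 0.4173;  negative root z = -0.4087
x = -0.0885, y = -0.0109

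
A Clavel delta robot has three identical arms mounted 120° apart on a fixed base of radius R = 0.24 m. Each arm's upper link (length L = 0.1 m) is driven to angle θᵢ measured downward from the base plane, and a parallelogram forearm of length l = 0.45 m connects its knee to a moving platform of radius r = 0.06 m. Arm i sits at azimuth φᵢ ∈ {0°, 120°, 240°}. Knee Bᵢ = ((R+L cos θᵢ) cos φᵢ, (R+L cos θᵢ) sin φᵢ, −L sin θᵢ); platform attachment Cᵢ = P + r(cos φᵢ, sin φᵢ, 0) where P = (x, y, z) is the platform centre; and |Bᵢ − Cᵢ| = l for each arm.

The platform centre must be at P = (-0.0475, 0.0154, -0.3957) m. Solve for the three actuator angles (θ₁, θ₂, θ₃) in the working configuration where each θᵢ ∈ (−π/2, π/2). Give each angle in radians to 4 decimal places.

θ₁ = 0.6988, θ₂ = 0.1749, θ₃ = 0.3494

rotate P by −φ1: (-0.0475, 0.0154, -0.3957)
  e−x'=0.2275;  (l²−L²−(e−x')²−y'²−z²)/2L = -0.0804
  √(A²+B²)=0.4564;  θ1 = -1.0490+1.7478 ≈ 0.6988
φ2=120.0° → target in arm frame (0.0371, 0.0334)
  A cos θ + B sin θ = C:  0.1429·cos θ + -0.3957·sin θ = 0.0719
  √(A²+B²)=0.4207;  θ2 = -1.2242+1.3991 ≈ 0.1749
rotate P by −φ3: (0.0104, -0.0488, -0.3957)
  A=0.1696, B=-0.3957, C=(l²−L²−A²−y'²−z²)/(2L)=0.0239
  γ=atan2(-0.3957,0.1696)=-1.1659;  ψ=arccos(0.0555)=1.5153;  θ3=γ+ψ≈0.3494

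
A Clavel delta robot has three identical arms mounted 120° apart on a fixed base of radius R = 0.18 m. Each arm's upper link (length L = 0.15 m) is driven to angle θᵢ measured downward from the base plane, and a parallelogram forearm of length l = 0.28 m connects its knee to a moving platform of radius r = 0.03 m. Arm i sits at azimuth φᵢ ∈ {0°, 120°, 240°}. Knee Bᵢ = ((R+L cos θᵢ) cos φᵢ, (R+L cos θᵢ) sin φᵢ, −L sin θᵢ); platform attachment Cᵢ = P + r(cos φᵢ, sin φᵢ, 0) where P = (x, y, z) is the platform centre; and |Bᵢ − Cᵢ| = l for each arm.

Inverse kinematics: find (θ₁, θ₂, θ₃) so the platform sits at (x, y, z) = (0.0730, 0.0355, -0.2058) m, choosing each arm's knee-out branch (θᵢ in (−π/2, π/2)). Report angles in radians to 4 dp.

θ₁ = 0.2614, θ₂ = 0.8728, θ₃ = 1.2216

φ1=0.0° → target in arm frame (0.0730, 0.0355)
  e−x'=0.0770;  (l²−L²−(e−x')²−y'²−z²)/2L = 0.0212
  θ1 = atan2(B,A) + arccos(C/0.2197) = 0.2614
rotate P by −φ2: (-0.0058, -0.0810, -0.2058)
  A cos θ + B sin θ = C:  0.1558·cos θ + -0.2058·sin θ = -0.0576
  γ=atan2(-0.2058,0.1558)=-0.9229;  ψ=arccos(-0.2230)=1.7957;  θ2=γ+ψ≈0.8728
rotate P by −φ3: (-0.0672, 0.0455, -0.2058)
  A cos θ + B sin θ = C:  0.2172·cos θ + -0.2058·sin θ = -0.1191
  γ=atan2(-0.2058,0.2172)=-0.7584;  ψ=arccos(-0.3978)=1.9800;  θ3=γ+ψ≈1.2216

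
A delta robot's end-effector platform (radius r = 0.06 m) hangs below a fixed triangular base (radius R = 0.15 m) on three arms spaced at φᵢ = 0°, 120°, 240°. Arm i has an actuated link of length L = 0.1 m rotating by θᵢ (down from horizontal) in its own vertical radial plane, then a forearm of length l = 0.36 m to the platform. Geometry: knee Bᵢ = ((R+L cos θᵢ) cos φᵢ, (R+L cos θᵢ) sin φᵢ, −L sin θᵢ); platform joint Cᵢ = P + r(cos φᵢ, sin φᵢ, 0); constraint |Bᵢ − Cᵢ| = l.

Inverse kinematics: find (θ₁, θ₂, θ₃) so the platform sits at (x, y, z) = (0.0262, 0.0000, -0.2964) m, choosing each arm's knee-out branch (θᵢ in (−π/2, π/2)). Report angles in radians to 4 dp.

arm 1 (φ=0.0°): x'=0.0262, y'=0.0000
  A cos θ + B sin θ = C:  0.0638·cos θ + -0.2964·sin θ = 0.1384
  θ1 = atan2(B,A) + arccos(C/0.3032) = -0.2620
arm 2 (φ=120.0°): x'=-0.0131, y'=-0.0227
  e−x'=0.1031;  (l²−L²−(e−x')²−y'²−z²)/2L = 0.1030
  θ2 = atan2(B,A) + arccos(C/0.3138) = 0.0003
rotate P by −φ3: (-0.0131, 0.0227, -0.2964)
  A=0.1031, B=-0.2964, C=(l²−L²−A²−y'²−z²)/(2L)=0.1030
  √(A²+B²)=0.3138;  θ3 = -1.2360+1.2363 ≈ 0.0003

θ₁ = -0.2620, θ₂ = 0.0003, θ₃ = 0.0003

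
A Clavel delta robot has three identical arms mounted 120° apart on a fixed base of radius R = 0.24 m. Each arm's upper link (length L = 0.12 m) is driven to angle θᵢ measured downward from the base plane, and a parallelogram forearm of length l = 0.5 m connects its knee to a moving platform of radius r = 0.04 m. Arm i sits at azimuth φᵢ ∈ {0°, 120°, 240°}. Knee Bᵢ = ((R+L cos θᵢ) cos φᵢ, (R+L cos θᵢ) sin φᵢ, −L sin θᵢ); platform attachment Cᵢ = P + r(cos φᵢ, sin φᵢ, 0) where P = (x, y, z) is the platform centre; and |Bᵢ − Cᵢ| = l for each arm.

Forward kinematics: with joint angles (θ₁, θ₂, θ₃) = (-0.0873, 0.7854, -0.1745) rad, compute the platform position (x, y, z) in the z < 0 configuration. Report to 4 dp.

O1 = (0.3195·cos0.0°, 0.3195·sin0.0°, 0.0105) = (0.3195, 0.0000, 0.0105)
φ2=120.0°: virtual centre (-0.1424, 0.2467, -0.0849), radius l
O3 = (0.3182·cos240.0°, 0.3182·sin240.0°, 0.0208) = (-0.1591, -0.2755, 0.0208)
eliminate P² terms by subtracting sphere 1 from 2 and 3
plane₁₂: -0.9239x+0.4934y+-0.1906z = -0.0139
Cramer: x(z) = 0.0081-0.0966z;  y(z) = -0.0130+0.2055z
quadratic in z: (1.0515)z²+(0.0339)z+(-0.1527)=0, √Δ=0.8022 → z ∈ {-0.3975, 0.3653}; z = -0.3975 (taking z<0)
x = 0.0465, y = -0.0947

(0.0465, -0.0947, -0.3975)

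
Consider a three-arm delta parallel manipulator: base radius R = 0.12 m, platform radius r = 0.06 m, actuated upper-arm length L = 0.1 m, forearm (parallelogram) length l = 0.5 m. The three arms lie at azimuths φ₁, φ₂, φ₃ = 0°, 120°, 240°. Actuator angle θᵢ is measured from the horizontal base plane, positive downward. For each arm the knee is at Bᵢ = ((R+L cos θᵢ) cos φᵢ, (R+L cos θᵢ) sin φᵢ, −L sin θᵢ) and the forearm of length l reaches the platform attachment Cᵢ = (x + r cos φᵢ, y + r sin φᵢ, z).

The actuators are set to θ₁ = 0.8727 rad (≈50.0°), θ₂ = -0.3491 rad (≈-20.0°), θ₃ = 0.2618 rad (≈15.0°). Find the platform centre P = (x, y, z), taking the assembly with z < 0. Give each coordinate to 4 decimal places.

O1 = (0.1243·cos0.0°, 0.1243·sin0.0°, -0.0766) = (0.1243, 0.0000, -0.0766)
O2 = (0.1540·cos120.0°, 0.1540·sin120.0°, 0.0342) = (-0.0770, 0.1333, 0.0342)
φ3=240.0°: virtual centre (-0.0783, -0.1356, -0.0259), radius l
eliminate P² terms by subtracting sphere 1 from 2 and 3
plane₁₂: -0.4025x+0.2667y+0.2216z = 0.0036
Cramer: x(z) = -0.0092+0.4013z;  y(z) = -0.0005-0.2254z
into |P−O₁|² = l²: 1.2118z² + 0.0463z + -0.2263 = 0;  Δ = 1.0991;  z = -0.4517 or 0.4135 → z<0 root = -0.4517
x = -0.1905, y = 0.1013

(-0.1905, 0.1013, -0.4517)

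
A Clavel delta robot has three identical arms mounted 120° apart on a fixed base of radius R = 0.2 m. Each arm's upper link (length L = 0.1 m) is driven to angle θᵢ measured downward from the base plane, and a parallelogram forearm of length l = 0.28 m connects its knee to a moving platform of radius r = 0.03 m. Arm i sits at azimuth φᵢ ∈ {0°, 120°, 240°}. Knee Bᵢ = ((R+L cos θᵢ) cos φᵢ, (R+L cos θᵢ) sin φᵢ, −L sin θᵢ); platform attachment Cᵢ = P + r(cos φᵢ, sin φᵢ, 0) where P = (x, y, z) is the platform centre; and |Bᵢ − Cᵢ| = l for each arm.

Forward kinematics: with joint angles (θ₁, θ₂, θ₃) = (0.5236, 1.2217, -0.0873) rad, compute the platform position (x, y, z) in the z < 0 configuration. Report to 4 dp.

S1 = (0.2566·cos0.0°, 0.2566·sin0.0°, -0.0500) = (0.2566, 0.0000, -0.0500)
φ2=120.0°: virtual centre (-0.1021, 0.1768, -0.0940), radius l
φ3=240.0°: virtual centre (-0.1348, -0.2335, 0.0087), radius l
eliminate P² terms by subtracting sphere 1 from 2 and 3
[-0.7174 0.3537 -0.0879]·P = -0.0178;  [-0.7828 -0.4670 0.1174]·P = 0.0044
Cramer: x(z) = 0.0110+0.0008z;  y(z) = -0.0280+0.2502z
sphere 1 gives Az²+Bz+C=0 with A=1.0626, B=0.0856, C=-0.0148;  B²−4AC=0.0703;  roots -0.1651, 0.0845;  negative root z = -0.1651
x = 0.0109, y = -0.0693

(0.0109, -0.0693, -0.1651)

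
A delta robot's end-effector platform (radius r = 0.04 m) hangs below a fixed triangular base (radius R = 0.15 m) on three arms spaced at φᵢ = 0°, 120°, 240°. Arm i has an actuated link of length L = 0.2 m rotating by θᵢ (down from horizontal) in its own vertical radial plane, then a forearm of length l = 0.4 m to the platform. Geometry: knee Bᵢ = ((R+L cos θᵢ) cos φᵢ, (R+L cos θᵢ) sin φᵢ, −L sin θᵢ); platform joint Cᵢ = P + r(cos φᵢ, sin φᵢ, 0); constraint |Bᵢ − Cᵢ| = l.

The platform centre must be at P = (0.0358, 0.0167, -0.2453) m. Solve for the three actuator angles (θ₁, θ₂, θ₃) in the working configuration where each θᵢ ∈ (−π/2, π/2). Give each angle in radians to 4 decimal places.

θ₁ = -0.2616, θ₂ = -0.0004, θ₃ = 0.1745

arm 1 (φ=0.0°): x'=0.0358, y'=0.0167
  e−x'=0.0742;  (l²−L²−(e−x')²−y'²−z²)/2L = 0.1351
  √(A²+B²)=0.2563;  θ1 = -1.2771+1.0155 ≈ -0.2616
arm 2 (φ=120.0°): x'=-0.0034, y'=-0.0394
  A cos θ + B sin θ = C:  0.1134·cos θ + -0.2453·sin θ = 0.1135
  γ=atan2(-0.2453,0.1134)=-1.1376;  ψ=arccos(0.4201)=1.1373;  θ2=γ+ψ≈-0.0004
rotate P by −φ3: (-0.0324, 0.0227, -0.2453)
  e−x'=0.1424;  (l²−L²−(e−x')²−y'²−z²)/2L = 0.0976
  θ3 = atan2(B,A) + arccos(C/0.2836) = 0.1745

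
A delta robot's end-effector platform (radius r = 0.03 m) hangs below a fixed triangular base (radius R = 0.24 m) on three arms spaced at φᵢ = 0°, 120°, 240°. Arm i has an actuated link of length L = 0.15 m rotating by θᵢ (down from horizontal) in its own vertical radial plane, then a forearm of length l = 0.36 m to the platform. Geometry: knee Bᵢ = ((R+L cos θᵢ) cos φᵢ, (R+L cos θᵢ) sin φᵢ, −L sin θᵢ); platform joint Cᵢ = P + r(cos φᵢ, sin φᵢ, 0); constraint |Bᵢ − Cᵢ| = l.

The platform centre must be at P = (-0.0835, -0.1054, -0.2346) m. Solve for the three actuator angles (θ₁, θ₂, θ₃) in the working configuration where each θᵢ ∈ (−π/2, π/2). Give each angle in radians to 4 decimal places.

rotate P by −φ1: (-0.0835, -0.1054, -0.2346)
  A=0.2935, B=-0.2346, C=(l²−L²−A²−y'²−z²)/(2L)=-0.1506
  γ=atan2(-0.2346,0.2935)=-0.6743;  ψ=arccos(-0.4009)=1.9833;  θ1=γ+ψ≈1.3090
φ2=120.0° → target in arm frame (-0.0495, 0.1250)
  A cos θ + B sin θ = C:  0.2595·cos θ + -0.2346·sin θ = -0.1031
  γ=atan2(-0.2346,0.2595)=-0.7350;  ψ=arccos(-0.2946)=1.8698;  θ2=γ+ψ≈1.1349
arm 3 (φ=240.0°): x'=0.1330, y'=-0.0196
  A=0.0770, B=-0.2346, C=(l²−L²−A²−y'²−z²)/(2L)=0.1525
  γ=atan2(-0.2346,0.0770)=-1.2538;  ψ=arccos(0.6177)=0.9050;  θ3=γ+ψ≈-0.3488

θ₁ = 1.3090, θ₂ = 1.1349, θ₃ = -0.3488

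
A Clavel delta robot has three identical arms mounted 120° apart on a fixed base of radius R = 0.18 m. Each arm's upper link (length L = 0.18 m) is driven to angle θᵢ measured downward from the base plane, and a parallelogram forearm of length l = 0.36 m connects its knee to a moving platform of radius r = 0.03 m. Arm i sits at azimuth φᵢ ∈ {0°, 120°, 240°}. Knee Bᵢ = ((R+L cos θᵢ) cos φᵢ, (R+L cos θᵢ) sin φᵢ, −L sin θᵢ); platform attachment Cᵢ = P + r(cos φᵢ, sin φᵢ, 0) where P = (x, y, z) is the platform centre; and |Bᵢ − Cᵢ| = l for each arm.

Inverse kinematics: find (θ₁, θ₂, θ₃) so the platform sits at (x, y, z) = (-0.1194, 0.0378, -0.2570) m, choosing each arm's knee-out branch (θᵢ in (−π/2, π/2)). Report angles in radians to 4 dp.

θ₁ = 1.1344, θ₂ = 0.0003, θ₃ = 0.4362

arm 1 (φ=0.0°): x'=-0.1194, y'=0.0378
  A cos θ + B sin θ = C:  0.2694·cos θ + -0.2570·sin θ = -0.1190
  θ1 = atan2(B,A) + arccos(C/0.3723) = 1.1344
rotate P by −φ2: (0.0924, 0.0845, -0.2570)
  A cos θ + B sin θ = C:  0.0576·cos θ + -0.2570·sin θ = 0.0575
  θ2 = atan2(B,A) + arccos(C/0.2634) = 0.0003
φ3=240.0° → target in arm frame (0.0270, -0.1223)
  A=0.1230, B=-0.2570, C=(l²−L²−A²−y'²−z²)/(2L)=0.0029
  γ=atan2(-0.2570,0.1230)=-1.1243;  ψ=arccos(0.0103)=1.5605;  θ3=γ+ψ≈0.4362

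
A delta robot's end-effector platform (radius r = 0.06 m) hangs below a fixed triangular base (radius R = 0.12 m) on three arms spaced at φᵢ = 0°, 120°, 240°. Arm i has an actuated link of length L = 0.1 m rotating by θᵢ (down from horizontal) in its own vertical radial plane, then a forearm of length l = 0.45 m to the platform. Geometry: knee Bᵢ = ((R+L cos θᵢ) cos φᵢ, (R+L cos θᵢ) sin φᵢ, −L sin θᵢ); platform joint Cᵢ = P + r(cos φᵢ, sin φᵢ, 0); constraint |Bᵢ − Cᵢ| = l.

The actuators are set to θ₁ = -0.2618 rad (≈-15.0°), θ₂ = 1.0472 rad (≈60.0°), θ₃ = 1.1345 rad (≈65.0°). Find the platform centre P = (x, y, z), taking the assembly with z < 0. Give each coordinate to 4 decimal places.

(0.2417, 0.0167, -0.4157)

centre 1 = (0.1566·cos0.0°, 0.1566·sin0.0°, 0.0259) = (0.1566, 0.0000, 0.0259)
arm 2 at φ=120.0°: e+L cos θ2 = 0.1100;  centre 2 = (-0.0550, 0.0953, -0.0866)
arm 3 at φ=240.0°: e+L cos θ3 = 0.1023;  centre 3 = (-0.0511, -0.0886, -0.0906)
|centre ₂|²−|centre ₁|² = -0.0056;  |centre ₃|²−|centre ₁|² = -0.0065
[-0.4232 0.1905 -0.2250]·P = -0.0056;  [-0.4154 -0.1771 -0.2330]·P = -0.0065
det = 0.1541;  x = 0.0145+-0.5467z,  y = 0.0028+-0.0334z
into |P−centre ₁|² = l²: 1.3000z² + 0.1034z + -0.1816 = 0;  Δ = 0.9551;  z = -0.4157 or 0.3361 → z<0 root = -0.4157
x = 0.2417, y = 0.0167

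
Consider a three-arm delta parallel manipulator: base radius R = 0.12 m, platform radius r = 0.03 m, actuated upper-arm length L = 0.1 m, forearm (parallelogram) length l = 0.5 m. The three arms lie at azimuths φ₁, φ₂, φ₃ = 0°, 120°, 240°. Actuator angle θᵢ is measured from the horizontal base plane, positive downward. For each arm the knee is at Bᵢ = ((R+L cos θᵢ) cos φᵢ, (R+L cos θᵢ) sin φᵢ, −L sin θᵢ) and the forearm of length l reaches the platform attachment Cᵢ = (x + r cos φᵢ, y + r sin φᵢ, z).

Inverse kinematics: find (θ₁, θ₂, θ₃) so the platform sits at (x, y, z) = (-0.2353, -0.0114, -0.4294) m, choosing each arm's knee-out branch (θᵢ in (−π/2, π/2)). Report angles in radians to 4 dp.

θ₁ = 1.1344, θ₂ = -0.1746, θ₃ = -0.2617

φ1=0.0° → target in arm frame (-0.2353, -0.0114)
  e−x'=0.3253;  (l²−L²−(e−x')²−y'²−z²)/2L = -0.2517
  θ1 = atan2(B,A) + arccos(C/0.5387) = 1.1344
φ2=120.0° → target in arm frame (0.1078, 0.2095)
  A cos θ + B sin θ = C:  -0.0178·cos θ + -0.4294·sin θ = 0.0571
  √(A²+B²)=0.4298;  θ2 = -1.6122+1.4375 ≈ -0.1746
rotate P by −φ3: (0.1275, -0.1981, -0.4294)
  A cos θ + B sin θ = C:  -0.0375·cos θ + -0.4294·sin θ = 0.0749
  θ3 = atan2(B,A) + arccos(C/0.4310) = -0.2617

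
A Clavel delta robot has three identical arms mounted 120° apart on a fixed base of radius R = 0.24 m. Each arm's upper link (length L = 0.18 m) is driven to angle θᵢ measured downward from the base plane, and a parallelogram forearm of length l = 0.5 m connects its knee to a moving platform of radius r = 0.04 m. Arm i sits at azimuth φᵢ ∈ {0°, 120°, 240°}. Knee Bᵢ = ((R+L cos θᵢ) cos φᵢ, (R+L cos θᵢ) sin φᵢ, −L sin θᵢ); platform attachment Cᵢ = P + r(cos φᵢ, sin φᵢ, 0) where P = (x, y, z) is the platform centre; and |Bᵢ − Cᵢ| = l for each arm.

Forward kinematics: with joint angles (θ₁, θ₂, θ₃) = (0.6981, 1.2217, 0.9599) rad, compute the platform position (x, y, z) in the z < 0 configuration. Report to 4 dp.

φ1=0.0°: virtual centre (0.3379, 0.0000, -0.1157), radius l
φ2=120.0°: virtual centre (-0.1308, 0.2265, -0.1691), radius l
arm 3 at φ=240.0°: (R−r)+L cos θ3 = 0.3032;  O3 = (-0.1516, -0.2626, -0.1474)
eliminate P² terms by subtracting sphere 1 from 2 and 3
[-0.9374 0.4531 -0.1069]·P = -0.0305;  [-0.9790 -0.5252 -0.0635]·P = -0.0139
det = 0.9359;  x = 0.0238+-0.0907z,  y = -0.0181+0.0482z
sphere 1 gives Az²+Bz+C=0 with A=1.0106, B=0.2866, C=-0.1377;  B²−4AC=0.6386;  roots -0.5372, 0.2536;  negative root z = -0.5372
x = 0.0726, y = -0.0440

(0.0726, -0.0440, -0.5372)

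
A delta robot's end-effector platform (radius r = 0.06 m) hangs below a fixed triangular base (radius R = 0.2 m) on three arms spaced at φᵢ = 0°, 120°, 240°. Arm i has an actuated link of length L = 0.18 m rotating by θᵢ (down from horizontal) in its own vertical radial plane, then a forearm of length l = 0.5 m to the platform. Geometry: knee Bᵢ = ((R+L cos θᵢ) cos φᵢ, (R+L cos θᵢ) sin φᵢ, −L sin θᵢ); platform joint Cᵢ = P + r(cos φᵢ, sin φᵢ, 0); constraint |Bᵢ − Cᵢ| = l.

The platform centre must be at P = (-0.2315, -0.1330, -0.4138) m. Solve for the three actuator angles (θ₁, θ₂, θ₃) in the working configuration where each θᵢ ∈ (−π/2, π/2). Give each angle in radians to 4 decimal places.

θ₁ = 1.3093, θ₂ = 0.6110, θ₃ = -0.3488

φ1=0.0° → target in arm frame (-0.2315, -0.1330)
  A cos θ + B sin θ = C:  0.3715·cos θ + -0.4138·sin θ = -0.3037
  √(A²+B²)=0.5561;  θ1 = -0.8392+2.1485 ≈ 1.3093
rotate P by −φ2: (0.0006, 0.2670, -0.4138)
  e−x'=0.1394;  (l²−L²−(e−x')²−y'²−z²)/2L = -0.1232
  √(A²+B²)=0.4367;  θ2 = -1.2458+1.8568 ≈ 0.6110
φ3=240.0° → target in arm frame (0.2309, -0.1340)
  e−x'=-0.0909;  (l²−L²−(e−x')²−y'²−z²)/2L = 0.0560
  θ3 = atan2(B,A) + arccos(C/0.4237) = -0.3488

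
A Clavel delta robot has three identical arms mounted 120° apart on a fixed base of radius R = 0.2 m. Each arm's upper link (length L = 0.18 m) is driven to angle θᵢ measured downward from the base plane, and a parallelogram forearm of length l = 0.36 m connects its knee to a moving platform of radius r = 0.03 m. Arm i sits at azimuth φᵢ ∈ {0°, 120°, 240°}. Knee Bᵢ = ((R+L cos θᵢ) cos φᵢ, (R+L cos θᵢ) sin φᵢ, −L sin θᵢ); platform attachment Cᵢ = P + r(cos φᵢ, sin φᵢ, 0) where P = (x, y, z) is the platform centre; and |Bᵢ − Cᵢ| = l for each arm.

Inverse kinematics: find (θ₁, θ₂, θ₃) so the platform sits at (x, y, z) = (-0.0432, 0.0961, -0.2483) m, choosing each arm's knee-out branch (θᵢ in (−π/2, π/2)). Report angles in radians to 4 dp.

rotate P by −φ1: (-0.0432, 0.0961, -0.2483)
  A cos θ + B sin θ = C:  0.2132·cos θ + -0.2483·sin θ = -0.0532
  √(A²+B²)=0.3273;  θ1 = -0.8613+1.7340 ≈ 0.8727
rotate P by −φ2: (0.1048, -0.0106, -0.2483)
  A=0.0652, B=-0.2483, C=(l²−L²−A²−y'²−z²)/(2L)=0.0866
  γ=atan2(-0.2483,0.0652)=-1.3141;  ψ=arccos(0.3375)=1.2266;  θ2=γ+ψ≈-0.0875
rotate P by −φ3: (-0.0616, -0.0855, -0.2483)
  A cos θ + B sin θ = C:  0.2316·cos θ + -0.2483·sin θ = -0.0706
  γ=atan2(-0.2483,0.2316)=-0.8201;  ψ=arccos(-0.2078)=1.7802;  θ3=γ+ψ≈0.9600

θ₁ = 0.8727, θ₂ = -0.0875, θ₃ = 0.9600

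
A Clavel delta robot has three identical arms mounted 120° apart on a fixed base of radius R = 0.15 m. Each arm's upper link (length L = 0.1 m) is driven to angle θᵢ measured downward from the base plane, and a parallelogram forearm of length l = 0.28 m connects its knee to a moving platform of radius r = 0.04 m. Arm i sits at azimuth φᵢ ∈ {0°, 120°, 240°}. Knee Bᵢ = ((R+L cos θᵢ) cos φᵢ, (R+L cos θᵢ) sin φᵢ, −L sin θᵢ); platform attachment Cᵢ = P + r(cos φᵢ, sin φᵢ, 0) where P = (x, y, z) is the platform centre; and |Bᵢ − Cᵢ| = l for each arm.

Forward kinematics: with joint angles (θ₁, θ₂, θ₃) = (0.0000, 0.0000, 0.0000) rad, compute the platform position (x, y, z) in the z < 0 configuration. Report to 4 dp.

centre 1 = (0.2100·cos0.0°, 0.2100·sin0.0°, 0.0000) = (0.2100, 0.0000, 0.0000)
φ2=120.0°: virtual centre (-0.1050, 0.1819, 0.0000), radius l
arm 3 at φ=240.0°: e+L cos θ3 = 0.2100;  centre 3 = (-0.1050, -0.1819, 0.0000)
subtract pairs → two planes through P
[-0.6300 0.3637 0.0000]·P = 0.0000;  [-0.6300 -0.3637 0.0000]·P = 0.0000
Cramer: x(z) = 0.0000+0.0000z;  y(z) = 0.0000+0.0000z
quadratic in z: (1.0000)z²+(0.0000)z+(-0.0343)=0, √Δ=0.3704 → z ∈ {-0.1852, 0.1852}; z = -0.1852 (taking z<0)
x = 0.0000, y = 0.0000

(0.0000, 0.0000, -0.1852)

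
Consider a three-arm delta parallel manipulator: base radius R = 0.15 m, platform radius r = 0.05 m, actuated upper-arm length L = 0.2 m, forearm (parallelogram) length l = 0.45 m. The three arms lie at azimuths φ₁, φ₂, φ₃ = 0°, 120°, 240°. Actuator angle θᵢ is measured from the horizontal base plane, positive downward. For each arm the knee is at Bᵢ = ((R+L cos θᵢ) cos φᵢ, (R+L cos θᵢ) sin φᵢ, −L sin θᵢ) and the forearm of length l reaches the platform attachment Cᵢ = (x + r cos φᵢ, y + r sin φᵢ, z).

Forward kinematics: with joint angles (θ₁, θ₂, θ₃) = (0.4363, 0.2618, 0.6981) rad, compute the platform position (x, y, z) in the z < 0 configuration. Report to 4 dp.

(0.0111, 0.0796, -0.4355)

φ1=0.0°: virtual centre (0.2813, 0.0000, -0.0845), radius l
centre 2 = (0.2932·cos120.0°, 0.2932·sin120.0°, -0.0518) = (-0.1466, 0.2539, -0.0518)
arm 3 at φ=240.0°: e+L cos θ3 = 0.2532;  centre 3 = (-0.1266, -0.2193, -0.1286)
eliminate P² terms by subtracting sphere 1 from 2 and 3
[-0.8557 0.5078 0.0655]·P = 0.0024;  [-0.8157 -0.4386 -0.0881]·P = -0.0056
Cramer: x(z) = 0.0023-0.0203z;  y(z) = 0.0085-0.1631z
into |P−centre ₁|² = l²: 1.0270z² + 0.1775z + -0.1175 = 0;  Δ = 0.5140;  z = -0.4355 or 0.2626 → z<0 root = -0.4355
x = 0.0111, y = 0.0796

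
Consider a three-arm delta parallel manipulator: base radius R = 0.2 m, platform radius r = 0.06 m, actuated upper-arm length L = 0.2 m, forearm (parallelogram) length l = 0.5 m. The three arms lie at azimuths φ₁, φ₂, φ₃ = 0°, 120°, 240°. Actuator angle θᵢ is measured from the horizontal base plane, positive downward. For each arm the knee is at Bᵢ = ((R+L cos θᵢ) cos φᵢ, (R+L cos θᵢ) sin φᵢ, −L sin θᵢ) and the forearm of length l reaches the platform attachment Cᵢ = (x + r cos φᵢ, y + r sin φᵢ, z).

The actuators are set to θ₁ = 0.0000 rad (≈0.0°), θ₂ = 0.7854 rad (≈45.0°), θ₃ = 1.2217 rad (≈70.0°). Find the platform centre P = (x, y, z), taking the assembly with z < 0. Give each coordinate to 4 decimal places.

S1 = (0.3400·cos0.0°, 0.3400·sin0.0°, 0.0000) = (0.3400, 0.0000, 0.0000)
arm 2 at φ=120.0°: (R−r)+L cos θ2 = 0.2814;  S2 = (-0.1407, 0.2437, -0.1414)
arm 3 at φ=240.0°: (R−r)+L cos θ3 = 0.2084;  S3 = (-0.1042, -0.1805, -0.1879)
subtract pairs → two planes through P
plane₁₂: -0.9614x+0.4874y+-0.2828z = -0.0164
det = 0.7801;  x = 0.0306+-0.3657z,  y = 0.0267+-0.1411z
into |P−S₁|² = l²: 1.1537z² + 0.2188z + -0.1536 = 0;  Δ = 0.7565;  z = -0.4718 or 0.2821 → z<0 root = -0.4718
x = 0.2032, y = 0.0933

(0.2032, 0.0933, -0.4718)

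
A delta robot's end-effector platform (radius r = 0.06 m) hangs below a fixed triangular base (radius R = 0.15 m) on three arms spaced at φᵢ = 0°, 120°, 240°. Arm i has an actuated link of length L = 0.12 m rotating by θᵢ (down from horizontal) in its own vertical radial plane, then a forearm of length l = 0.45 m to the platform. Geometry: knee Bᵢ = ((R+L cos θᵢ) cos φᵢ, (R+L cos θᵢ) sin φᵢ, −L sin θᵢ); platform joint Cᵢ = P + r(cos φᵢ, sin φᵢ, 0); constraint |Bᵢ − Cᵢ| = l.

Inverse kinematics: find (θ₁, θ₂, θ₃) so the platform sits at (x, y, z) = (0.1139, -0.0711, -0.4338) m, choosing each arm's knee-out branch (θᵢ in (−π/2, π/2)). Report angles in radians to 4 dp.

θ₁ = -0.0003, θ₂ = 0.8723, θ₃ = 0.4358

rotate P by −φ1: (0.1139, -0.0711, -0.4338)
  e−x'=-0.0239;  (l²−L²−(e−x')²−y'²−z²)/2L = -0.0238
  √(A²+B²)=0.4345;  θ1 = -1.6258+1.6256 ≈ -0.0003
φ2=120.0° → target in arm frame (-0.1185, -0.0631)
  A cos θ + B sin θ = C:  0.2085·cos θ + -0.4338·sin θ = -0.1981
  √(A²+B²)=0.4813;  θ2 = -1.1227+1.9950 ≈ 0.8723
arm 3 (φ=240.0°): x'=0.0046, y'=0.1342
  A cos θ + B sin θ = C:  0.0854·cos θ + -0.4338·sin θ = -0.1057
  θ3 = atan2(B,A) + arccos(C/0.4421) = 0.4358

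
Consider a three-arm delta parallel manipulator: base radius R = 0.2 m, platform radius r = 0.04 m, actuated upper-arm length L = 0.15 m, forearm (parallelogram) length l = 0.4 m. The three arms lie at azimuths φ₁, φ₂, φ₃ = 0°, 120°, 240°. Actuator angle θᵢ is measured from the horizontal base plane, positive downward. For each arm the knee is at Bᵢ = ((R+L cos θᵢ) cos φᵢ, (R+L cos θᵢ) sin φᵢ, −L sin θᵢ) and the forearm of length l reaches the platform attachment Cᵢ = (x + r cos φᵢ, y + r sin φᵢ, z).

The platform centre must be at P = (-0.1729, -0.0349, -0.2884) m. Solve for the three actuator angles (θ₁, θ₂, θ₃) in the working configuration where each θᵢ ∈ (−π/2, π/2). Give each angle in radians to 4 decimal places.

arm 1 (φ=0.0°): x'=-0.1729, y'=-0.0349
  A cos θ + B sin θ = C:  0.3329·cos θ + -0.2884·sin θ = -0.1924
  γ=atan2(-0.2884,0.3329)=-0.7139;  ψ=arccos(-0.4368)=2.0228;  θ1=γ+ψ≈1.3089
rotate P by −φ2: (0.0562, 0.1672, -0.2884)
  A cos θ + B sin θ = C:  0.1038·cos θ + -0.2884·sin θ = 0.0520
  θ2 = atan2(B,A) + arccos(C/0.3065) = 0.1749
φ3=240.0° → target in arm frame (0.1167, -0.1323)
  A cos θ + B sin θ = C:  0.0433·cos θ + -0.2884·sin θ = 0.1165
  θ3 = atan2(B,A) + arccos(C/0.2916) = -0.2618

θ₁ = 1.3089, θ₂ = 0.1749, θ₃ = -0.2618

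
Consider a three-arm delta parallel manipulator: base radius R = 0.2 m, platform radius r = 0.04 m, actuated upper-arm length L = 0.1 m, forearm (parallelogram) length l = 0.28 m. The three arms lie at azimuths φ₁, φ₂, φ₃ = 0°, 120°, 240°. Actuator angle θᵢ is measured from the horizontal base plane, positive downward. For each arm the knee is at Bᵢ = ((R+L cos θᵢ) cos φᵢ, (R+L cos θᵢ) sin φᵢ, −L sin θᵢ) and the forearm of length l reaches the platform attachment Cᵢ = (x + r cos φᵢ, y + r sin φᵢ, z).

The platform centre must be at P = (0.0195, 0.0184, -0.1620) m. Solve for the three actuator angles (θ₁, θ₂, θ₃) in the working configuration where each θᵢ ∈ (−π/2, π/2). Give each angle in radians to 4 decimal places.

θ₁ = 0.1737, θ₂ = 0.3493, θ₃ = 0.6982

φ1=0.0° → target in arm frame (0.0195, 0.0184)
  A=0.1405, B=-0.1620, C=(l²−L²−A²−y'²−z²)/(2L)=0.1104
  θ1 = atan2(B,A) + arccos(C/0.2144) = 0.1737
arm 2 (φ=120.0°): x'=0.0062, y'=-0.0261
  e−x'=0.1538;  (l²−L²−(e−x')²−y'²−z²)/2L = 0.0891
  γ=atan2(-0.1620,0.1538)=-0.8113;  ψ=arccos(0.3988)=1.1606;  θ2=γ+ψ≈0.3493
rotate P by −φ3: (-0.0257, 0.0077, -0.1620)
  A cos θ + B sin θ = C:  0.1857·cos θ + -0.1620·sin θ = 0.0381
  θ3 = atan2(B,A) + arccos(C/0.2464) = 0.6982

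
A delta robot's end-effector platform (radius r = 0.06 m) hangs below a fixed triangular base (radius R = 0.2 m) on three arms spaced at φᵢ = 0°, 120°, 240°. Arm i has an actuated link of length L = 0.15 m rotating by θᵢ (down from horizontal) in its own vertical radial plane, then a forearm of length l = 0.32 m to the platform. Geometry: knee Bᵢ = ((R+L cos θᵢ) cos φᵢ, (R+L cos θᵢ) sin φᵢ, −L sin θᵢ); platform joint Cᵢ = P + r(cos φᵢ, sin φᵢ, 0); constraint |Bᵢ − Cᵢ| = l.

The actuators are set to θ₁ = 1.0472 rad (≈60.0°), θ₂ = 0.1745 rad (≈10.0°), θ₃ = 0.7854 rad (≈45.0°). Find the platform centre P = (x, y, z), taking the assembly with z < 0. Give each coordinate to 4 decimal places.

S1 = (0.2150·cos0.0°, 0.2150·sin0.0°, -0.1299) = (0.2150, 0.0000, -0.1299)
φ2=120.0°: virtual centre (-0.1439, 0.2492, -0.0260), radius l
φ3=240.0°: virtual centre (-0.1230, -0.2131, -0.1061), radius l
subtract pairs → two planes through P
linear system: -0.7177x+0.4983y = 0.0204−0.2077z; -0.6761x+-0.4262y = 0.0087−0.0477z
det = 0.6428;  x = -0.0202+0.1747z,  y = 0.0117+-0.1652z
sphere 1 gives Az²+Bz+C=0 with A=1.0578, B=0.1738, C=-0.0300;  B²−4AC=0.1573;  roots -0.2696, 0.1054;  negative root z = -0.2696
x = -0.0673, y = 0.0563

(-0.0673, 0.0563, -0.2696)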